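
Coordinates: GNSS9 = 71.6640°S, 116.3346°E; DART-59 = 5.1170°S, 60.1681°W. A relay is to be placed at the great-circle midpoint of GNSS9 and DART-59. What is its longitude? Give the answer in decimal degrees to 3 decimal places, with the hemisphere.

Bx = cos φ₂ cos Δλ = -0.994160,  By = cos φ₂ sin Δλ = -0.060758
φₘ = atan2(sin φ₁ + sin φ₂, √((cos φ₁ + Bx)² + By²)) = -56.69351°
λₘ = λ₁ + atan2(By, cos φ₁ + Bx) = -58.55634°

58.556°W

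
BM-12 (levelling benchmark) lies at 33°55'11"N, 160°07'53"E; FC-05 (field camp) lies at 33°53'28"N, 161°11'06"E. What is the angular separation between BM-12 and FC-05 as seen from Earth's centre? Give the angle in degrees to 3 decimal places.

0.875°

BM-12: φ = +33.91972°, λ = +160.13139°
FC-05: φ = +33.89111°, λ = +161.18500°
Δφ = -0.0286°,  Δλ = 1.0536°
a = sin²(Δφ/2) + cos φ₁ cos φ₂ sin²(Δλ/2) = 0.000058
c = 2·arcsin(√a) = 0.015270 rad = 0.8749°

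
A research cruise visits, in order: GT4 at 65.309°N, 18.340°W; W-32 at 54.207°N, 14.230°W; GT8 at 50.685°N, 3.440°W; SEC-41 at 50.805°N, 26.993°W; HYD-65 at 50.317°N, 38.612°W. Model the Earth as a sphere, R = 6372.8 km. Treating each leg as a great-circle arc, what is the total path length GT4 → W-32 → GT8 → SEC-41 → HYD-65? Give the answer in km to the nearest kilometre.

4557 km

GT4→W-32: c = 0.197003 rad, d = 1255.46 km
W-32→GT8: c = 0.130016 rad, d = 828.57 km
GT8→SEC-41: c = 0.259023 rad, d = 1650.70 km
SEC-41→HYD-65: c = 0.128971 rad, d = 821.91 km
Total = 1255.46 + 828.57 + 1650.70 + 821.91 = 4556.63 km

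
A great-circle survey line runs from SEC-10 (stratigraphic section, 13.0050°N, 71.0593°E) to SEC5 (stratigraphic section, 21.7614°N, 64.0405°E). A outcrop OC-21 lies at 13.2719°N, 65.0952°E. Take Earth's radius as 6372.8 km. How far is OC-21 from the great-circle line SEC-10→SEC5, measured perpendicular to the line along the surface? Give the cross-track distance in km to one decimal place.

497.0 km

δ₁₃ = central angle SEC-10→OC-21 = 0.101473 rad  (haversine)
θ₁₃ = bearing SEC-10→OC-21 = 273.307°,  θ₁₂ = bearing SEC-10→SEC5 = 323.577°
dₓₜ = R·arcsin(sin δ₁₃ · sin(θ₁₃ − θ₁₂)) = 6372.8·arcsin(0.10130·sin(-50.270°)) = -496.977 km
|dₓₜ| = 496.977 km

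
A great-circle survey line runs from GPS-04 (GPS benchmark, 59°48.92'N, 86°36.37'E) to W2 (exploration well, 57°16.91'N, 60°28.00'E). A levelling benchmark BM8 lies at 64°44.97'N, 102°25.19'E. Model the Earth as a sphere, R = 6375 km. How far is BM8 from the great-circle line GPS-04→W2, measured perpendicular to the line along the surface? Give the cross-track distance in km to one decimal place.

649.5 km

GPS-04: φ = +59.81533°, λ = +86.60617°
W2: φ = +57.28183°, λ = +60.46667°
BM8: φ = +64.74950°, λ = +102.41983°
δ₁₃ = central angle GPS-04→BM8 = 0.153925 rad  (haversine)
θ₁₃ = bearing GPS-04→BM8 = 49.306°,  θ₁₂ = bearing GPS-04→W2 = 270.862°
dₓₜ = R·arcsin(sin δ₁₃ · sin(θ₁₃ − θ₁₂)) = 6375·arcsin(0.15332·sin(-221.556°)) = 649.484 km
|dₓₜ| = 649.484 km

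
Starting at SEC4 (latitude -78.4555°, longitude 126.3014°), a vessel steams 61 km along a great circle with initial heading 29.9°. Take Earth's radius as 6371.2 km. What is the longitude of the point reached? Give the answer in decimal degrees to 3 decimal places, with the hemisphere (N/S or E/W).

127.614°E

δ = d/R = 61/6371.2 = 0.009574 rad
φ₂ = arcsin(sin φ₁ cos δ + cos φ₁ sin δ cos θ)
   = arcsin(-0.97977·0.99995 + 0.20013·0.00957·0.86690) = -77.97688°
λ₂ = λ₁ + atan2(sin θ sin δ cos φ₁, cos δ − sin φ₁ sin φ₂) = 127.61425°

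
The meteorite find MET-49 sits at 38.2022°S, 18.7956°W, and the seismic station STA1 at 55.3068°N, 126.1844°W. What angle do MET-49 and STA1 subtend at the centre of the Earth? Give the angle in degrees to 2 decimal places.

129.95°

Δφ = 93.5090°,  Δλ = -107.3888°
a = sin²(Δφ/2) + cos φ₁ cos φ₂ sin²(Δλ/2) = 0.821080
c = 2·arcsin(√a) = 2.268108 rad = 129.9530°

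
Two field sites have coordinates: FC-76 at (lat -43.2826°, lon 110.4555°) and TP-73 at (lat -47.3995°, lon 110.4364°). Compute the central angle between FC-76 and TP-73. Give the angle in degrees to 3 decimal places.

4.117°

Δφ = -4.1169°,  Δλ = -0.0191°
a = sin²(Δφ/2) + cos φ₁ cos φ₂ sin²(Δλ/2) = 0.001290
c = 2·arcsin(√a) = 0.071854 rad = 4.1169°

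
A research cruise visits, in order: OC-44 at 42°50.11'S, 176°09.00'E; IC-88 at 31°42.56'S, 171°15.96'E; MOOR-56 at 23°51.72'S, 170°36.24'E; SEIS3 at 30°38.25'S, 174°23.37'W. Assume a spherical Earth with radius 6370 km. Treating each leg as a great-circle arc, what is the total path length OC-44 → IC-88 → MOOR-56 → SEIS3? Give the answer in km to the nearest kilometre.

3846 km

OC-44: φ = -42.83517°, λ = +176.15000°
IC-88: φ = -31.70933°, λ = +171.26600°
MOOR-56: φ = -23.86200°, λ = +170.60400°
SEIS3: φ = -30.63750°, λ = -174.38950°
OC-44→IC-88: c = 0.205590 rad, d = 1309.61 km
IC-88→MOOR-56: c = 0.137342 rad, d = 874.87 km
MOOR-56→SEIS3: c = 0.260811 rad, d = 1661.36 km
Total = 1309.61 + 874.87 + 1661.36 = 3845.84 km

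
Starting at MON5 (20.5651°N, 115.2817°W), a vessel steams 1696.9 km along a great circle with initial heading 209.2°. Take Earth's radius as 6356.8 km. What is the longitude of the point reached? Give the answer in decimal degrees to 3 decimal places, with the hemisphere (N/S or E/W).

122.733°W

δ = d/R = 1696.9/6356.8 = 0.266942 rad
φ₂ = arcsin(sin φ₁ cos δ + cos φ₁ sin δ cos θ)
   = arcsin(0.35127·0.96458 + 0.93627·0.26378·-0.87292) = 7.07921°
λ₂ = λ₁ + atan2(sin θ sin δ cos φ₁, cos δ − sin φ₁ sin φ₂) = -122.73268°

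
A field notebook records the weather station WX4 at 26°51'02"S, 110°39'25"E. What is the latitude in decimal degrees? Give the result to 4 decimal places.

26° + 51′/60 + 2″/3600 = 26 + 0.85000 + 0.00056 = 26.8506°

26.8506°S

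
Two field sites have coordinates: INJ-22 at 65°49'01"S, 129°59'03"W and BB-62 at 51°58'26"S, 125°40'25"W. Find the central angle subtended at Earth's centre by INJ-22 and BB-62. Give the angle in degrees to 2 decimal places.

14.01°

INJ-22: φ = -65.81694°, λ = -129.98417°
BB-62: φ = -51.97389°, λ = -125.67361°
Δφ = 13.8431°,  Δλ = 4.3106°
a = sin²(Δφ/2) + cos φ₁ cos φ₂ sin²(Δλ/2) = 0.014880
c = 2·arcsin(√a) = 0.244573 rad = 14.0130°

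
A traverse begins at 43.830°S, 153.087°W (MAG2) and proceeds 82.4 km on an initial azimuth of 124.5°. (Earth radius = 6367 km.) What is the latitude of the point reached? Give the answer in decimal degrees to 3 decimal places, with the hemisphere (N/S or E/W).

44.247°S

δ = d/R = 82.4/6367 = 0.012942 rad
φ₂ = arcsin(sin φ₁ cos δ + cos φ₁ sin δ cos θ)
   = arcsin(-0.69252·0.99992 + 0.72140·0.01294·-0.56641) = -44.24684°
λ₂ = λ₁ + atan2(sin θ sin δ cos φ₁, cos δ − sin φ₁ sin φ₂) = -152.23391°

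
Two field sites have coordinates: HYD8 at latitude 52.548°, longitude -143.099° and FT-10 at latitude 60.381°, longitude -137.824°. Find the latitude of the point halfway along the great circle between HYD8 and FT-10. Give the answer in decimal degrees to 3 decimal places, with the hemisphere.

56.492°N

Bx = cos φ₂ cos Δλ = 0.492137,  By = cos φ₂ sin Δλ = 0.045438
φₘ = atan2(sin φ₁ + sin φ₂, √((cos φ₁ + Bx)² + By²)) = 56.49216°
λₘ = λ₁ + atan2(By, cos φ₁ + Bx) = -140.73413°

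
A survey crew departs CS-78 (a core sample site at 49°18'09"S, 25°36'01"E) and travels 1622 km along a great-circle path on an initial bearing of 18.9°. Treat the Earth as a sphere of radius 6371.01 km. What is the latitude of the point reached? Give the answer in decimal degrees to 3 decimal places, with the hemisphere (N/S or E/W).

35.335°S

CS-78: φ = -49.30250°, λ = +25.60028°
δ = d/R = 1622/6371.01 = 0.254591 rad
φ₂ = arcsin(sin φ₁ cos δ + cos φ₁ sin δ cos θ)
   = arcsin(-0.75816·0.96777 + 0.65207·0.25185·0.94609) = -35.33501°
λ₂ = λ₁ + atan2(sin θ sin δ cos φ₁, cos δ − sin φ₁ sin φ₂) = 31.33945°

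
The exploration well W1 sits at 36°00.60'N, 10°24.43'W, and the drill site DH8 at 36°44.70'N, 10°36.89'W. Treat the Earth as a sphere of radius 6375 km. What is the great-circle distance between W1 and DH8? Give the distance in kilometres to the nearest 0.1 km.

W1: φ = +36.01000°, λ = -10.40717°
DH8: φ = +36.74500°, λ = -10.61483°
Δφ = 0.7350°,  Δλ = -0.2077°
a = sin²(Δφ/2) + cos φ₁ cos φ₂ sin²(Δλ/2) = 0.000043
c = 2·arcsin(√a) = 0.013156 rad = 0.7538°
d = R·c = 6375 × 0.013156 = 83.9 km

83.9 km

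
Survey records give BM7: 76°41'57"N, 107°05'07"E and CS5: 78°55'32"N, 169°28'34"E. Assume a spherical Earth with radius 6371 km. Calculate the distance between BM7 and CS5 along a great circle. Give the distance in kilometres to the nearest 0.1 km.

1412.2 km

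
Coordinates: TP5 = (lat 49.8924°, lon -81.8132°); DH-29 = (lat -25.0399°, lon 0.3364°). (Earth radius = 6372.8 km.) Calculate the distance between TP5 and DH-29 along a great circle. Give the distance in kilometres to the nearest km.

11581 km

Δφ = -74.9323°,  Δλ = 82.1496°
a = sin²(Δφ/2) + cos φ₁ cos φ₂ sin²(Δλ/2) = 0.621997
c = 2·arcsin(√a) = 1.817278 rad = 104.1224°
d = R·c = 6372.8 × 1.817278 = 11581.2 km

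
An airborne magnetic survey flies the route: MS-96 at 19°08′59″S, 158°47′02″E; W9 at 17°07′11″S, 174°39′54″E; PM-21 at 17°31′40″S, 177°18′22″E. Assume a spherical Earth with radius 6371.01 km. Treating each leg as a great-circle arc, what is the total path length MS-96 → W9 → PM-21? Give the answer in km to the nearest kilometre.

MS-96: φ = -19.14972°, λ = +158.78389°
W9: φ = -17.11972°, λ = +174.66500°
PM-21: φ = -17.52778°, λ = +177.30611°
MS-96→W9: c = 0.265682 rad, d = 1692.66 km
W9→PM-21: c = 0.044577 rad, d = 284.00 km
Total = 1692.66 + 284.00 = 1976.66 km

1977 km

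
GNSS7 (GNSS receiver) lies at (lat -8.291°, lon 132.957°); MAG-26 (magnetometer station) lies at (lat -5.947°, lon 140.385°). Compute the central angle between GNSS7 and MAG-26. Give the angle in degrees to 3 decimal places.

Δφ = 2.3440°,  Δλ = 7.4280°
a = sin²(Δφ/2) + cos φ₁ cos φ₂ sin²(Δλ/2) = 0.004548
c = 2·arcsin(√a) = 0.134982 rad = 7.7339°

7.734°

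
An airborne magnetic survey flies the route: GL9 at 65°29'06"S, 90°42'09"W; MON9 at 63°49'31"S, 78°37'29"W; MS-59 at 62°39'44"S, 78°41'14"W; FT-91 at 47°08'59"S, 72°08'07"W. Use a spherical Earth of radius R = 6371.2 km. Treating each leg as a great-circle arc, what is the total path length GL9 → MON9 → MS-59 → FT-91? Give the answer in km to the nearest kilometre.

2505 km

GL9: φ = -65.48500°, λ = -90.70250°
MON9: φ = -63.82528°, λ = -78.62472°
MS-59: φ = -62.66222°, λ = -78.68722°
FT-91: φ = -47.14972°, λ = -72.13528°
GL9→MON9: c = 0.094598 rad, d = 602.70 km
MON9→MS-59: c = 0.020305 rad, d = 129.37 km
MS-59→FT-91: c = 0.278269 rad, d = 1772.91 km
Total = 602.70 + 129.37 + 1772.91 = 2504.98 km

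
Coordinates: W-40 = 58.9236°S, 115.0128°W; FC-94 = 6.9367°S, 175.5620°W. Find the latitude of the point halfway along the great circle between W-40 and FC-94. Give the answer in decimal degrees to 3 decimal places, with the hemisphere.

36.410°S

Bx = cos φ₂ cos Δλ = 0.488077,  By = cos φ₂ sin Δλ = -0.864404
φₘ = atan2(sin φ₁ + sin φ₂, √((cos φ₁ + Bx)² + By²)) = -36.40979°
λₘ = λ₁ + atan2(By, cos φ₁ + Bx) = -155.73268°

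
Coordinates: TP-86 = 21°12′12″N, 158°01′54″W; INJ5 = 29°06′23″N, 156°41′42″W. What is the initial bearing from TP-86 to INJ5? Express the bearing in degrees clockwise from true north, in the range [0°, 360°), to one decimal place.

TP-86: φ = +21.20333°, λ = -158.03167°
INJ5: φ = +29.10639°, λ = -156.69500°
Δλ = 1.3367°
y = sin Δλ · cos φ₂ = 0.020381
x = cos φ₁ sin φ₂ − sin φ₁ cos φ₂ cos Δλ = 0.137583
θ = atan2(y, x) = 8.4264° → 8.4264° (mod 360°)

8.4°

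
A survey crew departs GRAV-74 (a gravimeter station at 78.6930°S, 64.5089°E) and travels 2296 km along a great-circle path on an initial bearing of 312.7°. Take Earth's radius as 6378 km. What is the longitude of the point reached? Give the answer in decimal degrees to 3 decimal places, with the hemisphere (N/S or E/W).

δ = d/R = 2296/6378 = 0.359987 rad
φ₂ = arcsin(sin φ₁ cos δ + cos φ₁ sin δ cos θ)
   = arcsin(-0.98059·0.93590 + 0.19607·0.35226·0.67816) = -60.56314°
λ₂ = λ₁ + atan2(sin θ sin δ cos φ₁, cos δ − sin φ₁ sin φ₂) = 32.72221°

32.722°E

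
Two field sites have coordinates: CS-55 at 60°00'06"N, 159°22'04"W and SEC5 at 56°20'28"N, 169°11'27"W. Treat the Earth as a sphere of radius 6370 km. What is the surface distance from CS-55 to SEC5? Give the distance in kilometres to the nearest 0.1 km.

704.1 km

CS-55: φ = +60.00167°, λ = -159.36778°
SEC5: φ = +56.34111°, λ = -169.19083°
Δφ = -3.6606°,  Δλ = -9.8231°
a = sin²(Δφ/2) + cos φ₁ cos φ₂ sin²(Δλ/2) = 0.003051
c = 2·arcsin(√a) = 0.110535 rad = 6.3332°
d = R·c = 6370 × 0.110535 = 704.1 km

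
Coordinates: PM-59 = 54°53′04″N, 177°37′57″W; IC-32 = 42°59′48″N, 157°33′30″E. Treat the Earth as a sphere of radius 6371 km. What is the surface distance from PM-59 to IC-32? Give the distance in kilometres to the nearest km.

PM-59: φ = +54.88444°, λ = -177.63250°
IC-32: φ = +42.99667°, λ = +157.55833°
Δφ = -11.8878°,  Δλ = -24.8092°
a = sin²(Δφ/2) + cos φ₁ cos φ₂ sin²(Δλ/2) = 0.030137
c = 2·arcsin(√a) = 0.348971 rad = 19.9946°
d = R·c = 6371 × 0.348971 = 2223.3 km

2223 km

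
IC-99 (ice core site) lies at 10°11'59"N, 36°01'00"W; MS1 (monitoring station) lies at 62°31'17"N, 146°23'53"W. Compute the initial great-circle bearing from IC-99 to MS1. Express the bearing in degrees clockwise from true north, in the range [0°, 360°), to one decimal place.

334.4°

IC-99: φ = +10.19972°, λ = -36.01667°
MS1: φ = +62.52139°, λ = -146.39806°
Δλ = -110.3814°
y = sin Δλ · cos φ₂ = -0.432530
x = cos φ₁ sin φ₂ − sin φ₁ cos φ₂ cos Δλ = 0.901619
θ = atan2(y, x) = -25.6283° → 334.3717° (mod 360°)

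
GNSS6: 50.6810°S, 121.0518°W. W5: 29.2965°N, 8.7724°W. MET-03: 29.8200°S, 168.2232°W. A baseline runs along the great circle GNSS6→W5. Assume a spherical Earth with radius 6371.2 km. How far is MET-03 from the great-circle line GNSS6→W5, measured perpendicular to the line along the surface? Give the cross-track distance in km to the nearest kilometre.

1176 km

δ₁₃ = central angle GNSS6→MET-03 = 0.709903 rad  (haversine)
θ₁₃ = bearing GNSS6→MET-03 = 282.511°,  θ₁₂ = bearing GNSS6→W5 = 86.153°
dₓₜ = R·arcsin(sin δ₁₃ · sin(θ₁₃ − θ₁₂)) = 6371.2·arcsin(0.65176·sin(196.358°)) = -1176.200 km
|dₓₜ| = 1176.200 km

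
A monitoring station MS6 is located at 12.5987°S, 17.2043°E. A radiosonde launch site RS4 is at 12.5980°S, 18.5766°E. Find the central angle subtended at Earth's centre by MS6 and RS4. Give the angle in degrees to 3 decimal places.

1.339°

Δφ = 0.0007°,  Δλ = 1.3723°
a = sin²(Δφ/2) + cos φ₁ cos φ₂ sin²(Δλ/2) = 0.000137
c = 2·arcsin(√a) = 0.023374 rad = 1.3393°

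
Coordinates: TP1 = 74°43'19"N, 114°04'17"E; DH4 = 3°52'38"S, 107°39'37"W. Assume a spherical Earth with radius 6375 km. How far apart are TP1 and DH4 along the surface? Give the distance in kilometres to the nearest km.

11700 km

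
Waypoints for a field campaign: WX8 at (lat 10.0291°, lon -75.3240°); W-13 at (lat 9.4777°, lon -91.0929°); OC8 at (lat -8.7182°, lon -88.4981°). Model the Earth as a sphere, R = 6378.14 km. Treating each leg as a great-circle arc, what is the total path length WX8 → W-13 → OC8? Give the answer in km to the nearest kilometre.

3777 km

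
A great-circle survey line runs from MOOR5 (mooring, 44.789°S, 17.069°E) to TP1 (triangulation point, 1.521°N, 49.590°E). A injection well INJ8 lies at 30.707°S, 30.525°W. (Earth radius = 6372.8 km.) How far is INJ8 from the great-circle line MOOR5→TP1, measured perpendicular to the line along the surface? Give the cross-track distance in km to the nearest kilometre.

3393 km

δ₁₃ = central angle MOOR5→INJ8 = 0.689985 rad  (haversine)
θ₁₃ = bearing MOOR5→INJ8 = 274.151°,  θ₁₂ = bearing MOOR5→TP1 = 41.257°
dₓₜ = R·arcsin(sin δ₁₃ · sin(θ₁₃ − θ₁₂)) = 6372.8·arcsin(0.63653·sin(232.894°)) = -3393.173 km
|dₓₜ| = 3393.173 km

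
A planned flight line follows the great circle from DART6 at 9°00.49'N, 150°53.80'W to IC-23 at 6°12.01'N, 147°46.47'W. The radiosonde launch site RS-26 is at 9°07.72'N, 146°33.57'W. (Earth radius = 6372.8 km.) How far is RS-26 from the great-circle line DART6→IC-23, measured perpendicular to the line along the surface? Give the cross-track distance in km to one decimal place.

DART6: φ = +9.00817°, λ = -150.89667°
IC-23: φ = +6.20017°, λ = -147.77450°
RS-26: φ = +9.12867°, λ = -146.55950°
δ₁₃ = central angle DART6→RS-26 = 0.074781 rad  (haversine)
θ₁₃ = bearing DART6→RS-26 = 88.047°,  θ₁₂ = bearing DART6→IC-23 = 132.003°
dₓₜ = R·arcsin(sin δ₁₃ · sin(θ₁₃ − θ₁₂)) = 6372.8·arcsin(0.07471·sin(-43.955°)) = -330.621 km
|dₓₜ| = 330.621 km

330.6 km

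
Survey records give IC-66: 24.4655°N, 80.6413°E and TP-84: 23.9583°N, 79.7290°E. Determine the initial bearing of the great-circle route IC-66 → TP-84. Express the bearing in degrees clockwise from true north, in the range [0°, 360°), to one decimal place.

238.8°

Δλ = -0.9123°
y = sin Δλ · cos φ₂ = -0.014550
x = cos φ₁ sin φ₂ − sin φ₁ cos φ₂ cos Δλ = -0.008804
θ = atan2(y, x) = -121.1779° → 238.8221° (mod 360°)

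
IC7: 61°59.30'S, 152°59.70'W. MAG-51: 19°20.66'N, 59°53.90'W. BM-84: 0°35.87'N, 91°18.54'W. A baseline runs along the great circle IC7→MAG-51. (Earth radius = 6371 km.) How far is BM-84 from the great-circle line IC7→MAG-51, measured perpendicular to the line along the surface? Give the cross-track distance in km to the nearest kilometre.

IC7: φ = -61.98833°, λ = -152.99500°
MAG-51: φ = +19.34433°, λ = -59.89833°
BM-84: φ = +0.59783°, λ = -91.30900°
δ₁₃ = central angle IC7→BM-84 = 1.355606 rad  (haversine)
θ₁₃ = bearing IC7→BM-84 = 64.303°,  θ₁₂ = bearing IC7→MAG-51 = 83.307°
dₓₜ = R·arcsin(sin δ₁₃ · sin(θ₁₃ − θ₁₂)) = 6371·arcsin(0.97694·sin(-19.004°)) = -2062.607 km
|dₓₜ| = 2062.607 km

2063 km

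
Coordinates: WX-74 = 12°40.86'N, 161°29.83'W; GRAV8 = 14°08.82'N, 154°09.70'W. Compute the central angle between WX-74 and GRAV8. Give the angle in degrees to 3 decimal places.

WX-74: φ = +12.68100°, λ = -161.49717°
GRAV8: φ = +14.14700°, λ = -154.16167°
Δφ = 1.4660°,  Δλ = 7.3355°
a = sin²(Δφ/2) + cos φ₁ cos φ₂ sin²(Δλ/2) = 0.004035
c = 2·arcsin(√a) = 0.127129 rad = 7.2839°

7.284°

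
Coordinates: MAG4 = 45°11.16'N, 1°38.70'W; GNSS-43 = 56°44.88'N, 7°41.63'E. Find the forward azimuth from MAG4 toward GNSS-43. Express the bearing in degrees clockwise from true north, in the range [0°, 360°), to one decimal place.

MAG4: φ = +45.18600°, λ = -1.64500°
GNSS-43: φ = +56.74800°, λ = +7.69383°
Δλ = 9.3388°
y = sin Δλ · cos φ₂ = 0.088978
x = cos φ₁ sin φ₂ − sin φ₁ cos φ₂ cos Δλ = 0.205584
θ = atan2(y, x) = 23.4032° → 23.4032° (mod 360°)

23.4°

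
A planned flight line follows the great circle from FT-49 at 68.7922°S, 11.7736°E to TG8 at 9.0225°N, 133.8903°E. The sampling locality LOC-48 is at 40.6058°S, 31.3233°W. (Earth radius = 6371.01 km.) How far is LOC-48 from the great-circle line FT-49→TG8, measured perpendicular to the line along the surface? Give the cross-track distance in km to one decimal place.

73.6 km

δ₁₃ = central angle FT-49→LOC-48 = 0.631206 rad  (haversine)
θ₁₃ = bearing FT-49→LOC-48 = 298.478°,  θ₁₂ = bearing FT-49→TG8 = 117.356°
dₓₜ = R·arcsin(sin δ₁₃ · sin(θ₁₃ − θ₁₂)) = 6371.01·arcsin(0.59012·sin(181.122°)) = -73.622 km
|dₓₜ| = 73.622 km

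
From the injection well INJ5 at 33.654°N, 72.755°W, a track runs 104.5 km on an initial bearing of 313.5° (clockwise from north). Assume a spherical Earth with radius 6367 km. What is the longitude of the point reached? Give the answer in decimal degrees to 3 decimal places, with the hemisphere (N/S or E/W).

73.581°W

δ = d/R = 104.5/6367 = 0.016413 rad
φ₂ = arcsin(sin φ₁ cos δ + cos φ₁ sin δ cos θ)
   = arcsin(0.55418·0.99987 + 0.83240·0.01641·0.68835) = 34.29858°
λ₂ = λ₁ + atan2(sin θ sin δ cos φ₁, cos δ − sin φ₁ sin φ₂) = -73.58070°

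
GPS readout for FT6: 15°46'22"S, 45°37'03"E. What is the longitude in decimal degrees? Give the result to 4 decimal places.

45.6175°E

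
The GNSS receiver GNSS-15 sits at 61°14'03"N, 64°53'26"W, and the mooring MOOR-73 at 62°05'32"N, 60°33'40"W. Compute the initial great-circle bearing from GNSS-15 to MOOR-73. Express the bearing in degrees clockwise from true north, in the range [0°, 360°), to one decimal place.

65.4°

GNSS-15: φ = +61.23417°, λ = -64.89056°
MOOR-73: φ = +62.09222°, λ = -60.56111°
Δλ = 4.3294°
y = sin Δλ · cos φ₂ = 0.035334
x = cos φ₁ sin φ₂ − sin φ₁ cos φ₂ cos Δλ = 0.016146
θ = atan2(y, x) = 65.4414° → 65.4414° (mod 360°)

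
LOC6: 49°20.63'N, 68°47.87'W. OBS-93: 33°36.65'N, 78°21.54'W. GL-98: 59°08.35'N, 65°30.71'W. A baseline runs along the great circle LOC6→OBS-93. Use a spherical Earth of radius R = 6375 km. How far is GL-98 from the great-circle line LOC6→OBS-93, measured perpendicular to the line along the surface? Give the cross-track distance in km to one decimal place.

LOC6: φ = +49.34383°, λ = -68.79783°
OBS-93: φ = +33.61083°, λ = -78.35900°
GL-98: φ = +59.13917°, λ = -65.51183°
δ₁₃ = central angle LOC6→GL-98 = 0.174161 rad  (haversine)
θ₁₃ = bearing LOC6→GL-98 = 9.769°,  θ₁₂ = bearing LOC6→OBS-93 = 207.799°
dₓₜ = R·arcsin(sin δ₁₃ · sin(θ₁₃ − θ₁₂)) = 6375·arcsin(0.17328·sin(-198.030°)) = 342.074 km
|dₓₜ| = 342.074 km

342.1 km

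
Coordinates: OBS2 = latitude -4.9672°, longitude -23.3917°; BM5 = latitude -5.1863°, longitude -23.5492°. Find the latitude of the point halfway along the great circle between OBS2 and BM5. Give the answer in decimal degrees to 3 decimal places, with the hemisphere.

Bx = cos φ₂ cos Δλ = 0.995902,  By = cos φ₂ sin Δλ = -0.002738
φₘ = atan2(sin φ₁ + sin φ₂, √((cos φ₁ + Bx)² + By²)) = -5.07675°
λₘ = λ₁ + atan2(By, cos φ₁ + Bx) = -23.47044°

5.077°S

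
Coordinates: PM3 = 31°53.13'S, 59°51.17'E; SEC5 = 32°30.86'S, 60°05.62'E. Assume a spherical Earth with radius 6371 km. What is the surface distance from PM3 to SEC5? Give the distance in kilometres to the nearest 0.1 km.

PM3: φ = -31.88550°, λ = +59.85283°
SEC5: φ = -32.51433°, λ = +60.09367°
Δφ = -0.6288°,  Δλ = 0.2408°
a = sin²(Δφ/2) + cos φ₁ cos φ₂ sin²(Δλ/2) = 0.000033
c = 2·arcsin(√a) = 0.011537 rad = 0.6610°
d = R·c = 6371 × 0.011537 = 73.5 km

73.5 km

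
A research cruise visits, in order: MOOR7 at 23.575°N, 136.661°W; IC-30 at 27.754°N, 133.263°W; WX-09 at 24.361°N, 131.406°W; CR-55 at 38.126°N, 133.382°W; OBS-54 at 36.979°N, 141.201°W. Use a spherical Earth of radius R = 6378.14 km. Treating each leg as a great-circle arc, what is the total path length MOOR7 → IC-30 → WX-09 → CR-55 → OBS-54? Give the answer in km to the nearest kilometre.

3243 km

MOOR7→IC-30: c = 0.090416 rad, d = 576.69 km
IC-30→WX-09: c = 0.065986 rad, d = 420.87 km
WX-09→CR-55: c = 0.242029 rad, d = 1543.69 km
CR-55→OBS-54: c = 0.109991 rad, d = 701.54 km
Total = 576.69 + 420.87 + 1543.69 + 701.54 = 3242.79 km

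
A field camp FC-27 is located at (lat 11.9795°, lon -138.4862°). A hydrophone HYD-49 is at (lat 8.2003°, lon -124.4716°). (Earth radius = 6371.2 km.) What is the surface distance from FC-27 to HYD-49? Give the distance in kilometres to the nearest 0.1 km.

Δφ = -3.7792°,  Δλ = 14.0146°
a = sin²(Δφ/2) + cos φ₁ cos φ₂ sin²(Δλ/2) = 0.015497
c = 2·arcsin(√a) = 0.249624 rad = 14.3024°
d = R·c = 6371.2 × 0.249624 = 1590.4 km

1590.4 km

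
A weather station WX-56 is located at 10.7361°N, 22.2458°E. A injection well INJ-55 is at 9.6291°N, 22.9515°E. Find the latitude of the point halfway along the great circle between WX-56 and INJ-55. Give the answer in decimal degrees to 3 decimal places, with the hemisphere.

10.183°N

Bx = cos φ₂ cos Δλ = 0.985836,  By = cos φ₂ sin Δλ = 0.012143
φₘ = atan2(sin φ₁ + sin φ₂, √((cos φ₁ + Bx)² + By²)) = 10.18279°
λₘ = λ₁ + atan2(By, cos φ₁ + Bx) = 22.59926°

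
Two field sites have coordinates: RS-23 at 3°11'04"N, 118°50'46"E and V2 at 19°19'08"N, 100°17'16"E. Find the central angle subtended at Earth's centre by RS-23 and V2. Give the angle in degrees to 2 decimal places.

RS-23: φ = +3.18444°, λ = +118.84611°
V2: φ = +19.31889°, λ = +100.28778°
Δφ = 16.1344°,  Δλ = -18.5583°
a = sin²(Δφ/2) + cos φ₁ cos φ₂ sin²(Δλ/2) = 0.044192
c = 2·arcsin(√a) = 0.423597 rad = 24.2703°

24.27°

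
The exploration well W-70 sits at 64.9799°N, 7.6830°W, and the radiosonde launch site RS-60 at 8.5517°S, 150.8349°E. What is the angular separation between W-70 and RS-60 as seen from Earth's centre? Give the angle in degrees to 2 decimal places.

Δφ = -73.5316°,  Δλ = 158.5179°
a = sin²(Δφ/2) + cos φ₁ cos φ₂ sin²(Δλ/2) = 0.761964
c = 2·arcsin(√a) = 2.122252 rad = 121.5961°

121.60°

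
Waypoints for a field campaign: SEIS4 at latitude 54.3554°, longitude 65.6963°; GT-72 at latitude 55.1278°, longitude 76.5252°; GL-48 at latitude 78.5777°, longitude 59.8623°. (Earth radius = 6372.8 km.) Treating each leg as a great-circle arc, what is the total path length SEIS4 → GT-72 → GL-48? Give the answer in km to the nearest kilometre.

SEIS4→GT-72: c = 0.109819 rad, d = 699.86 km
GT-72→GL-48: c = 0.421066 rad, d = 2683.37 km
Total = 699.86 + 2683.37 = 3383.23 km

3383 km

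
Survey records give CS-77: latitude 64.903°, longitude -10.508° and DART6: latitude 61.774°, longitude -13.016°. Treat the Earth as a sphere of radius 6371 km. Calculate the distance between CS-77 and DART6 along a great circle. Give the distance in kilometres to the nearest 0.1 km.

Δφ = -3.1290°,  Δλ = -2.5080°
a = sin²(Δφ/2) + cos φ₁ cos φ₂ sin²(Δλ/2) = 0.000841
c = 2·arcsin(√a) = 0.058025 rad = 3.3246°
d = R·c = 6371 × 0.058025 = 369.7 km

369.7 km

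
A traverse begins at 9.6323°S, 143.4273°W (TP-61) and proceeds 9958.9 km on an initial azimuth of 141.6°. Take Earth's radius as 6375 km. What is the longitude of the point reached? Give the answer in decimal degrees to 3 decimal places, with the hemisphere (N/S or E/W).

42.259°W

δ = d/R = 9958.9/6375 = 1.562180 rad
φ₂ = arcsin(sin φ₁ cos δ + cos φ₁ sin δ cos θ)
   = arcsin(-0.16732·0.00862 + 0.98590·0.99996·-0.78369) = -50.71969°
λ₂ = λ₁ + atan2(sin θ sin δ cos φ₁, cos δ − sin φ₁ sin φ₂) = -42.25873°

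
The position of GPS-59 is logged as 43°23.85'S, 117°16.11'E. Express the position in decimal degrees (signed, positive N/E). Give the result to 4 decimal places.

-43.3975°, +117.2685°

lat: 43.3975° S → -43.3975°
lon: 117.2685° E → +117.2685°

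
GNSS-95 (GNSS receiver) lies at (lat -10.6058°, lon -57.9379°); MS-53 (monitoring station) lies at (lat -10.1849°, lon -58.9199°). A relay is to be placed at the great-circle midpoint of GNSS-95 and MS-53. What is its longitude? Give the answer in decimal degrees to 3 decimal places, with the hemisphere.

Bx = cos φ₂ cos Δλ = 0.984098,  By = cos φ₂ sin Δλ = -0.016868
φₘ = atan2(sin φ₁ + sin φ₂, √((cos φ₁ + Bx)² + By²)) = -10.39572°
λₘ = λ₁ + atan2(By, cos φ₁ + Bx) = -58.42923°

58.429°W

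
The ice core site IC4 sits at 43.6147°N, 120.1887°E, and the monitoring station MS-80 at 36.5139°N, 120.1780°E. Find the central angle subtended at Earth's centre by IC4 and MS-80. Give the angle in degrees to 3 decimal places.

Δφ = -7.1008°,  Δλ = -0.0107°
a = sin²(Δφ/2) + cos φ₁ cos φ₂ sin²(Δλ/2) = 0.003835
c = 2·arcsin(√a) = 0.123932 rad = 7.1008°

7.101°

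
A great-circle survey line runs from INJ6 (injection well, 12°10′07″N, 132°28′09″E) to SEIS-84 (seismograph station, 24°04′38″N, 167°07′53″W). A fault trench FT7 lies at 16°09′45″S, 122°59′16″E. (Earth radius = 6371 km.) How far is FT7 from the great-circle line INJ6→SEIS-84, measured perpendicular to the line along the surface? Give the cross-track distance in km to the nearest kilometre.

2512 km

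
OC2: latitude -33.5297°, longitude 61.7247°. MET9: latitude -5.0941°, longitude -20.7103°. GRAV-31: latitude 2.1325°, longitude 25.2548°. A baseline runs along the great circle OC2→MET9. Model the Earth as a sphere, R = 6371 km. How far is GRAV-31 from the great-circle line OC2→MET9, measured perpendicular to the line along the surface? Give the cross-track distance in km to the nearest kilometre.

δ₁₃ = central angle OC2→GRAV-31 = 0.864084 rad  (haversine)
θ₁₃ = bearing OC2→GRAV-31 = 308.643°,  θ₁₂ = bearing OC2→MET9 = 269.908°
dₓₜ = R·arcsin(sin δ₁₃ · sin(θ₁₃ − θ₁₂)) = 6371·arcsin(0.76050·sin(38.735°)) = 3159.656 km
|dₓₜ| = 3159.656 km

3160 km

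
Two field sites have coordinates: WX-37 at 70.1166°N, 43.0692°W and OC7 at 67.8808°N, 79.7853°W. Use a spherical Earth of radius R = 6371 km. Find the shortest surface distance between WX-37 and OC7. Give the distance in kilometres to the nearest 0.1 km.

Δφ = -2.2358°,  Δλ = -36.7161°
a = sin²(Δφ/2) + cos φ₁ cos φ₂ sin²(Δλ/2) = 0.013084
c = 2·arcsin(√a) = 0.229272 rad = 13.1363°
d = R·c = 6371 × 0.229272 = 1460.7 km

1460.7 km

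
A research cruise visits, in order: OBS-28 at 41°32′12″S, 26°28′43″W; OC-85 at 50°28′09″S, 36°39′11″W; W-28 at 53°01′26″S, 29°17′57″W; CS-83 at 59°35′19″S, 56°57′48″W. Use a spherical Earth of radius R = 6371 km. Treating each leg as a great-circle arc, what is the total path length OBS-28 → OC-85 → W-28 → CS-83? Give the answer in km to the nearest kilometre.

3683 km

OBS-28: φ = -41.53667°, λ = -26.47861°
OC-85: φ = -50.46917°, λ = -36.65306°
W-28: φ = -53.02389°, λ = -29.29917°
CS-83: φ = -59.58861°, λ = -56.96333°
OBS-28→OC-85: c = 0.198417 rad, d = 1264.12 km
OC-85→W-28: c = 0.091058 rad, d = 580.13 km
W-28→CS-83: c = 0.288621 rad, d = 1838.81 km
Total = 1264.12 + 580.13 + 1838.81 = 3683.06 km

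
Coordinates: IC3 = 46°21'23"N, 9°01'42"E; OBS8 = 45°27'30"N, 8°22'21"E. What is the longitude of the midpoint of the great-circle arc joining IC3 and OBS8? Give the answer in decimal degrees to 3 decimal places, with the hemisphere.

IC3: φ = +46.35639°, λ = +9.02833°
OBS8: φ = +45.45833°, λ = +8.37250°
Bx = cos φ₂ cos Δλ = 0.701382,  By = cos φ₂ sin Δλ = -0.008029
φₘ = atan2(sin φ₁ + sin φ₂, √((cos φ₁ + Bx)² + By²)) = 45.90783°
λₘ = λ₁ + atan2(By, cos φ₁ + Bx) = 8.69776°

8.698°E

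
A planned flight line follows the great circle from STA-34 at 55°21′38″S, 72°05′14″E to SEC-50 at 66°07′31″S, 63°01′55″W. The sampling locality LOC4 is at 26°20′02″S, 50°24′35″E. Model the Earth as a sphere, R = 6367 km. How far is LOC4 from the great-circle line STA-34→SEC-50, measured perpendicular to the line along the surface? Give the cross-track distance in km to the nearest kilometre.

3063 km

STA-34: φ = -55.36056°, λ = +72.08722°
SEC-50: φ = -66.12528°, λ = -63.03194°
LOC4: φ = -26.33389°, λ = +50.40972°
δ₁₃ = central angle STA-34→LOC4 = 0.576517 rad  (haversine)
θ₁₃ = bearing STA-34→LOC4 = 322.605°,  θ₁₂ = bearing STA-34→SEC-50 = 200.702°
dₓₜ = R·arcsin(sin δ₁₃ · sin(θ₁₃ − θ₁₂)) = 6367·arcsin(0.54511·sin(121.903°)) = 3063.255 km
|dₓₜ| = 3063.255 km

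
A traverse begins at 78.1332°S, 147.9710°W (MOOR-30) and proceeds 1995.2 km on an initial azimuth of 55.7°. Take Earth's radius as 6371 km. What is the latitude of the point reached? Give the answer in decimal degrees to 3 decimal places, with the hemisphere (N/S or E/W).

63.551°S

δ = d/R = 1995.2/6371 = 0.313169 rad
φ₂ = arcsin(sin φ₁ cos δ + cos φ₁ sin δ cos θ)
   = arcsin(-0.97863·0.95136 + 0.20564·0.30808·0.56353) = -63.55078°
λ₂ = λ₁ + atan2(sin θ sin δ cos φ₁, cos δ − sin φ₁ sin φ₂) = -113.12368°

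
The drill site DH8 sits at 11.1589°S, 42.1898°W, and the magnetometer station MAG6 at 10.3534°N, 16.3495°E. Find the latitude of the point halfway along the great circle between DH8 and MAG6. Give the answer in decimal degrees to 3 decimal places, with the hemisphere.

0.462°S

Bx = cos φ₂ cos Δλ = 0.513416,  By = cos φ₂ sin Δλ = 0.839110
φₘ = atan2(sin φ₁ + sin φ₂, √((cos φ₁ + Bx)² + By²)) = -0.46169°
λₘ = λ₁ + atan2(By, cos φ₁ + Bx) = -12.87727°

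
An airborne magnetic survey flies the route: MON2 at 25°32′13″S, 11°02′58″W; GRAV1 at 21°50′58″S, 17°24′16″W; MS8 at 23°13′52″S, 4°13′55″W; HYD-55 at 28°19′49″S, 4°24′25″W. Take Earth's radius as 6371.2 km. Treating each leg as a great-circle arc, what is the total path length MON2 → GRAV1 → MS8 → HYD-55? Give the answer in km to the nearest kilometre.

MON2: φ = -25.53694°, λ = -11.04944°
GRAV1: φ = -21.84944°, λ = -17.40444°
MS8: φ = -23.23111°, λ = -4.23194°
HYD-55: φ = -28.33028°, λ = -4.40694°
MON2→GRAV1: c = 0.120210 rad, d = 765.88 km
GRAV1→MS8: c = 0.213630 rad, d = 1361.08 km
MS8→HYD-55: c = 0.089040 rad, d = 567.29 km
Total = 765.88 + 1361.08 + 567.29 = 2694.25 km

2694 km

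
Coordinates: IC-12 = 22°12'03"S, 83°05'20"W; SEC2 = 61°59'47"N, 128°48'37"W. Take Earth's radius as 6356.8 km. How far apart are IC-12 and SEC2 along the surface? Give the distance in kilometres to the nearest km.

10177 km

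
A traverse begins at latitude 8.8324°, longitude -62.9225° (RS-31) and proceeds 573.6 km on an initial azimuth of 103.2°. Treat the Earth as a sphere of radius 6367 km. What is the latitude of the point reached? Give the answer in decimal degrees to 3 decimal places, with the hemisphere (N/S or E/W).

7.621°N

δ = d/R = 573.6/6367 = 0.090090 rad
φ₂ = arcsin(sin φ₁ cos δ + cos φ₁ sin δ cos θ)
   = arcsin(0.15354·0.99594 + 0.98814·0.08997·-0.22835) = 7.62110°
λ₂ = λ₁ + atan2(sin θ sin δ cos φ₁, cos δ − sin φ₁ sin φ₂) = -57.85259°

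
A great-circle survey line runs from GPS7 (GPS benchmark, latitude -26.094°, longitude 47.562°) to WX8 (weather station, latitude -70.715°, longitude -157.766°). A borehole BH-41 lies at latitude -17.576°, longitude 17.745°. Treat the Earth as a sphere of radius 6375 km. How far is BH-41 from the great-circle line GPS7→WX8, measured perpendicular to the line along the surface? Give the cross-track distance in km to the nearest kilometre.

δ₁₃ = central angle GPS7→BH-41 = 0.504056 rad  (haversine)
θ₁₃ = bearing GPS7→BH-41 = 281.055°,  θ₁₂ = bearing GPS7→WX8 = 171.788°
dₓₜ = R·arcsin(sin δ₁₃ · sin(θ₁₃ − θ₁₂)) = 6375·arcsin(0.48298·sin(109.267°)) = 3018.031 km
|dₓₜ| = 3018.031 km

3018 km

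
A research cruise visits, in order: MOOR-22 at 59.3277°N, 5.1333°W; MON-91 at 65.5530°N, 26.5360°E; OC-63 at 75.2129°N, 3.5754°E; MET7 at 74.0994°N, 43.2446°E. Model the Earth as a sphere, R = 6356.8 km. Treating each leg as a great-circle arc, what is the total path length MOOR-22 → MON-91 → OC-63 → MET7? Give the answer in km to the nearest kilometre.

4244 km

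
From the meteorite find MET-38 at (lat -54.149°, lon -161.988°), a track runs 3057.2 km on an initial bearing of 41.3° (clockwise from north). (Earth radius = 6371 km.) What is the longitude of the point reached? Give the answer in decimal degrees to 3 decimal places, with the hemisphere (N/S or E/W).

141.153°W

δ = d/R = 3057.2/6371 = 0.479862 rad
φ₂ = arcsin(sin φ₁ cos δ + cos φ₁ sin δ cos θ)
   = arcsin(-0.81054·0.88706 + 0.58568·0.46166·0.75126) = -31.05564°
λ₂ = λ₁ + atan2(sin θ sin δ cos φ₁, cos δ − sin φ₁ sin φ₂) = -141.15324°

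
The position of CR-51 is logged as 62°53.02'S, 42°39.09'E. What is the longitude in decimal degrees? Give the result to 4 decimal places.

42.6515°E

42° + 39.09′/60 = 42 + 0.65150 = 42.6515°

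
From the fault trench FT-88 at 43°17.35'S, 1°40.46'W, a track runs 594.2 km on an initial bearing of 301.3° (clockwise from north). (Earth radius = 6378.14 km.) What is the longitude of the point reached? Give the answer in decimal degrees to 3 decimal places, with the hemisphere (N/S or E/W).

7.662°W

FT-88: φ = -43.28917°, λ = -1.67433°
δ = d/R = 594.2/6378.14 = 0.093162 rad
φ₂ = arcsin(sin φ₁ cos δ + cos φ₁ sin δ cos θ)
   = arcsin(-0.68568·0.99566 + 0.72790·0.09303·0.51952) = -40.35550°
λ₂ = λ₁ + atan2(sin θ sin δ cos φ₁, cos δ − sin φ₁ sin φ₂) = -7.66170°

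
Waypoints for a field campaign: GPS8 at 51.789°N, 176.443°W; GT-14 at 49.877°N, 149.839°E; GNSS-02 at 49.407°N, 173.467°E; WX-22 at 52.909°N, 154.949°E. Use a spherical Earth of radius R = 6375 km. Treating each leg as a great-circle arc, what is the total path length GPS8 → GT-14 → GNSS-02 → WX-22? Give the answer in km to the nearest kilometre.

5399 km

GPS8→GT-14: c = 0.369833 rad, d = 2357.69 km
GT-14→GNSS-02: c = 0.266063 rad, d = 1696.15 km
GNSS-02→WX-22: c = 0.211033 rad, d = 1345.34 km
Total = 2357.69 + 1696.15 + 1345.34 = 5399.18 km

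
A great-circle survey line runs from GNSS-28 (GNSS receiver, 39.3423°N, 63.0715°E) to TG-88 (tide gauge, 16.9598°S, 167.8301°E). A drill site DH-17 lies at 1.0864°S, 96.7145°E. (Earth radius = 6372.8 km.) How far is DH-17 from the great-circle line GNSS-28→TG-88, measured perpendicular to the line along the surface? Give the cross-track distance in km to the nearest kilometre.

δ₁₃ = central angle GNSS-28→DH-17 = 0.887050 rad  (haversine)
θ₁₃ = bearing GNSS-28→DH-17 = 134.395°,  θ₁₂ = bearing GNSS-28→TG-88 = 94.397°
dₓₜ = R·arcsin(sin δ₁₃ · sin(θ₁₃ − θ₁₂)) = 6372.8·arcsin(0.77521·sin(39.998°)) = 3324.109 km
|dₓₜ| = 3324.109 km

3324 km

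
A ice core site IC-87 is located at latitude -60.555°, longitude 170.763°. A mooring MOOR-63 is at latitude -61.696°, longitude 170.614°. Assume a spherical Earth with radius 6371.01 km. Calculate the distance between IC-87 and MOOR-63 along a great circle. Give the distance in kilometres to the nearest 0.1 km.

Δφ = -1.1410°,  Δλ = -0.1490°
a = sin²(Δφ/2) + cos φ₁ cos φ₂ sin²(Δλ/2) = 0.000100
c = 2·arcsin(√a) = 0.019954 rad = 1.1433°
d = R·c = 6371.01 × 0.019954 = 127.1 km

127.1 km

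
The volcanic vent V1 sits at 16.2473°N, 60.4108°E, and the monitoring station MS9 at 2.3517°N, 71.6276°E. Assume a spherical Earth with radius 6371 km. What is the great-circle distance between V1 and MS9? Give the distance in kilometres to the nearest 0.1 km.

1973.4 km

Δφ = -13.8956°,  Δλ = 11.2168°
a = sin²(Δφ/2) + cos φ₁ cos φ₂ sin²(Δλ/2) = 0.023794
c = 2·arcsin(√a) = 0.309745 rad = 17.7471°
d = R·c = 6371 × 0.309745 = 1973.4 km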